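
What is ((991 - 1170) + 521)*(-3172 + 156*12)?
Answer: -444600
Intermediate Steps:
((991 - 1170) + 521)*(-3172 + 156*12) = (-179 + 521)*(-3172 + 1872) = 342*(-1300) = -444600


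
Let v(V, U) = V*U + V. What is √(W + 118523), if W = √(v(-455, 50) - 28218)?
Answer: √(118523 + I*√51423) ≈ 344.27 + 0.329*I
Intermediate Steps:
v(V, U) = V + U*V (v(V, U) = U*V + V = V + U*V)
W = I*√51423 (W = √(-455*(1 + 50) - 28218) = √(-455*51 - 28218) = √(-23205 - 28218) = √(-51423) = I*√51423 ≈ 226.77*I)
√(W + 118523) = √(I*√51423 + 118523) = √(118523 + I*√51423)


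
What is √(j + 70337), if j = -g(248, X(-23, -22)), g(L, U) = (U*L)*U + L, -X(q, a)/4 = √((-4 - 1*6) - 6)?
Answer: √133577 ≈ 365.48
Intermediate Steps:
X(q, a) = -16*I (X(q, a) = -4*√((-4 - 1*6) - 6) = -4*√((-4 - 6) - 6) = -4*√(-10 - 6) = -16*I)
g(L, U) = L + L*U² (g(L, U) = (L*U)*U + L = L*U² + L = L + L*U²)
j = 63240 (j = -248*(1 + (-16*I)²) = -248*(1 - 256) = -248*(-255) = -1*(-63240) = 63240)
√(j + 70337) = √(63240 + 70337) = √133577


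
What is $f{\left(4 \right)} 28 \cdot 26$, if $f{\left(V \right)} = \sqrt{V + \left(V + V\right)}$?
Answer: $1456 \sqrt{3} \approx 2521.9$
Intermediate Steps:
$f{\left(V \right)} = \sqrt{3} \sqrt{V}$ ($f{\left(V \right)} = \sqrt{V + 2 V} = \sqrt{3 V} = \sqrt{3} \sqrt{V}$)
$f{\left(4 \right)} 28 \cdot 26 = \sqrt{3} \sqrt{4} \cdot 28 \cdot 26 = \sqrt{3} \cdot 2 \cdot 28 \cdot 26 = 2 \sqrt{3} \cdot 28 \cdot 26 = 56 \sqrt{3} \cdot 26 = 1456 \sqrt{3}$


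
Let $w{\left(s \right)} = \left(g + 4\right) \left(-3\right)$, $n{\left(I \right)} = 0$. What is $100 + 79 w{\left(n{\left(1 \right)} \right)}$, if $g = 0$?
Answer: $-848$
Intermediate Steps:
$w{\left(s \right)} = -12$ ($w{\left(s \right)} = \left(0 + 4\right) \left(-3\right) = 4 \left(-3\right) = -12$)
$100 + 79 w{\left(n{\left(1 \right)} \right)} = 100 + 79 \left(-12\right) = 100 - 948 = -848$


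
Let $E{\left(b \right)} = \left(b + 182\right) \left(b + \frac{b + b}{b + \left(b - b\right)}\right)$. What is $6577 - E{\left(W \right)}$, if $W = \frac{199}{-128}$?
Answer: $\frac{106441039}{16384} \approx 6496.6$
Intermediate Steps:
$W = - \frac{199}{128}$ ($W = 199 \left(- \frac{1}{128}\right) = - \frac{199}{128} \approx -1.5547$)
$E{\left(b \right)} = \left(2 + b\right) \left(182 + b\right)$ ($E{\left(b \right)} = \left(182 + b\right) \left(b + \frac{2 b}{b + 0}\right) = \left(182 + b\right) \left(b + \frac{2 b}{b}\right) = \left(182 + b\right) \left(b + 2\right) = \left(182 + b\right) \left(2 + b\right) = \left(2 + b\right) \left(182 + b\right)$)
$6577 - E{\left(W \right)} = 6577 - \left(364 + \left(- \frac{199}{128}\right)^{2} + 184 \left(- \frac{199}{128}\right)\right) = 6577 - \left(364 + \frac{39601}{16384} - \frac{4577}{16}\right) = 6577 - \frac{1316529}{16384} = \frac{106441039}{16384}$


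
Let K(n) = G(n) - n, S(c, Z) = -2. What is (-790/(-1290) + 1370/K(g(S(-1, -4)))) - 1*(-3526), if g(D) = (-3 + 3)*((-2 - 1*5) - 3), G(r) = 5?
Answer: 490279/129 ≈ 3800.6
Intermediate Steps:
g(D) = 0 (g(D) = 0*((-2 - 5) - 3) = 0*(-7 - 3) = 0*(-10) = 0)
K(n) = 5 - n
(-790/(-1290) + 1370/K(g(S(-1, -4)))) - 1*(-3526) = (-790/(-1290) + 1370/(5 - 1*0)) - 1*(-3526) = (-790*(-1/1290) + 1370/(5 + 0)) + 3526 = (79/129 + 1370/5) + 3526 = (79/129 + 1370*(⅕)) + 3526 = (79/129 + 274) + 3526 = 35425/129 + 3526 = 490279/129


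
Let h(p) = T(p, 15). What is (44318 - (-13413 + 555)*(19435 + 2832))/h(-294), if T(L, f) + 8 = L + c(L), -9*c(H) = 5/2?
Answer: -5154361272/5441 ≈ -9.4732e+5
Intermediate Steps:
c(H) = -5/18 (c(H) = -5/(9*2) = -1/9*5/2 = -5/18)
T(L, f) = -149/18 + L (T(L, f) = -8 + (L - 5/18) = -8 + (-5/18 + L) = -149/18 + L)
h(p) = -149/18 + p
(44318 - (-13413 + 555)*(19435 + 2832))/h(-294) = (44318 - (-13413 + 555)*(19435 + 2832))/(-149/18 - 294) = (44318 - (-12858)*22267)/(-5441/18) = (44318 - 1*(-286309086))*(-18/5441) = (44318 + 286309086)*(-18/5441) = 286353404*(-18/5441) = -5154361272/5441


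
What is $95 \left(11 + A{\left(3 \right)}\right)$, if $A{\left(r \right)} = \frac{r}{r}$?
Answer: $1140$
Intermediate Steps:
$A{\left(r \right)} = 1$
$95 \left(11 + A{\left(3 \right)}\right) = 95 \left(11 + 1\right) = 95 \cdot 12 = 1140$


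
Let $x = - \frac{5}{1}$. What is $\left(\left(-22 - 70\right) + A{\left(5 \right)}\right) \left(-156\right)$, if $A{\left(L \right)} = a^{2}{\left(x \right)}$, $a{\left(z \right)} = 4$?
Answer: $11856$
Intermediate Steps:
$x = -5$ ($x = \left(-5\right) 1 = -5$)
$A{\left(L \right)} = 16$ ($A{\left(L \right)} = 4^{2} = 16$)
$\left(\left(-22 - 70\right) + A{\left(5 \right)}\right) \left(-156\right) = \left(\left(-22 - 70\right) + 16\right) \left(-156\right) = \left(-92 + 16\right) \left(-156\right) = \left(-76\right) \left(-156\right) = 11856$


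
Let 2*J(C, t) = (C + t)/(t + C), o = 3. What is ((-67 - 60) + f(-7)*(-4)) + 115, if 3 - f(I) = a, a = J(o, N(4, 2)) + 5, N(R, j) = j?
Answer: -2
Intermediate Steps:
J(C, t) = 1/2 (J(C, t) = ((C + t)/(t + C))/2 = ((C + t)/(C + t))/2 = (1/2)*1 = 1/2)
a = 11/2 (a = 1/2 + 5 = 11/2 ≈ 5.5000)
f(I) = -5/2 (f(I) = 3 - 1*11/2 = 3 - 11/2 = -5/2)
((-67 - 60) + f(-7)*(-4)) + 115 = ((-67 - 60) - 5/2*(-4)) + 115 = (-127 + 10) + 115 = -117 + 115 = -2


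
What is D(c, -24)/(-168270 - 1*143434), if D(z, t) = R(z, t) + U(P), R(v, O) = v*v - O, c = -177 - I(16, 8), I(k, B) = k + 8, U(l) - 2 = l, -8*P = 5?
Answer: -323411/2493632 ≈ -0.12969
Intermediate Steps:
P = -5/8 (P = -⅛*5 = -5/8 ≈ -0.62500)
U(l) = 2 + l
I(k, B) = 8 + k
c = -201 (c = -177 - (8 + 16) = -177 - 1*24 = -177 - 24 = -201)
R(v, O) = v² - O
D(z, t) = 11/8 + z² - t (D(z, t) = (z² - t) + (2 - 5/8) = (z² - t) + 11/8 = 11/8 + z² - t)
D(c, -24)/(-168270 - 1*143434) = (11/8 + (-201)² - 1*(-24))/(-168270 - 1*143434) = (11/8 + 40401 + 24)/(-168270 - 143434) = (323411/8)/(-311704) = (323411/8)*(-1/311704) = -323411/2493632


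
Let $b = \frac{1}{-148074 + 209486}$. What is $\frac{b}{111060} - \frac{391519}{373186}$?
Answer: $- \frac{1335161366712247}{1272642017034960} \approx -1.0491$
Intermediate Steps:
$b = \frac{1}{61412} \approx 1.6283 \cdot 10^{-5}$
$\frac{b}{111060} - \frac{391519}{373186} = \frac{1}{61412 \cdot 111060} - \frac{391519}{373186} = \frac{1}{61412} \cdot \frac{1}{111060} - \frac{391519}{373186} = \frac{1}{6820416720} - \frac{391519}{373186} = - \frac{1335161366712247}{1272642017034960}$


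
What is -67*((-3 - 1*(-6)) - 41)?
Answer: 2546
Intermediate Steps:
-67*((-3 - 1*(-6)) - 41) = -67*((-3 + 6) - 41) = -67*(3 - 41) = -67*(-38) = 2546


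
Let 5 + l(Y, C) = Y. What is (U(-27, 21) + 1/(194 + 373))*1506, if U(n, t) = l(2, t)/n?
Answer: 32128/189 ≈ 169.99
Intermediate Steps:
l(Y, C) = -5 + Y
U(n, t) = -3/n (U(n, t) = (-5 + 2)/n = -3/n)
(U(-27, 21) + 1/(194 + 373))*1506 = (-3/(-27) + 1/(194 + 373))*1506 = (-3*(-1/27) + 1/567)*1506 = (1/9 + 1/567)*1506 = (64/567)*1506 = 32128/189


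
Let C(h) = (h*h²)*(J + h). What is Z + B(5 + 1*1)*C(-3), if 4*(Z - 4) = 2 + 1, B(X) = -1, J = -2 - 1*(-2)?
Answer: -305/4 ≈ -76.250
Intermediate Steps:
J = 0 (J = -2 + 2 = 0)
C(h) = h⁴ (C(h) = (h*h²)*(0 + h) = h³*h = h⁴)
Z = 19/4 (Z = 4 + (2 + 1)/4 = 4 + (¼)*3 = 4 + ¾ = 19/4 ≈ 4.7500)
Z + B(5 + 1*1)*C(-3) = 19/4 - 1*(-3)⁴ = 19/4 - 1*81 = 19/4 - 81 = -305/4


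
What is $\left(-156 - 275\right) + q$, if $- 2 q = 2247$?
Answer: $- \frac{3109}{2} \approx -1554.5$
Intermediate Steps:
$q = - \frac{2247}{2}$ ($q = \left(- \frac{1}{2}\right) 2247 = - \frac{2247}{2} \approx -1123.5$)
$\left(-156 - 275\right) + q = \left(-156 - 275\right) - \frac{2247}{2} = -431 - \frac{2247}{2} = - \frac{3109}{2}$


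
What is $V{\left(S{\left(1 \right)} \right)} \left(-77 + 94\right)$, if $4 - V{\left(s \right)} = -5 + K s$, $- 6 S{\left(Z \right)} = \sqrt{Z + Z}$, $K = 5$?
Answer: $153 + \frac{85 \sqrt{2}}{6} \approx 173.03$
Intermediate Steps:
$S{\left(Z \right)} = - \frac{\sqrt{2} \sqrt{Z}}{6}$ ($S{\left(Z \right)} = - \frac{\sqrt{Z + Z}}{6} = - \frac{\sqrt{2 Z}}{6} = - \frac{\sqrt{2} \sqrt{Z}}{6}$)
$V{\left(s \right)} = 9 - 5 s$ ($V{\left(s \right)} = 4 - \left(-5 + 5 s\right) = 9 - 5 s$)
$V{\left(S{\left(1 \right)} \right)} \left(-77 + 94\right) = \left(9 - 5 \left(- \frac{\sqrt{2} \sqrt{1}}{6}\right)\right) \left(-77 + 94\right) = \left(9 - 5 \left(\left(- \frac{1}{6}\right) \sqrt{2} \cdot 1\right)\right) 17 = \left(9 - 5 \left(- \frac{\sqrt{2}}{6}\right)\right) 17 = \left(9 + \frac{5 \sqrt{2}}{6}\right) 17 = 153 + \frac{85 \sqrt{2}}{6}$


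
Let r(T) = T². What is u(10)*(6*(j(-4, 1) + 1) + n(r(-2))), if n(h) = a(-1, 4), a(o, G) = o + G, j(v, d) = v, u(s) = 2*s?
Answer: -300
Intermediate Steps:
a(o, G) = G + o
n(h) = 3 (n(h) = 4 - 1 = 3)
u(10)*(6*(j(-4, 1) + 1) + n(r(-2))) = (2*10)*(6*(-4 + 1) + 3) = 20*(6*(-3) + 3) = 20*(-18 + 3) = 20*(-15) = -300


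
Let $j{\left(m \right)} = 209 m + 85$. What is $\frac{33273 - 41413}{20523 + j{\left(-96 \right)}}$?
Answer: $- \frac{2035}{136} \approx -14.963$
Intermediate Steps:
$j{\left(m \right)} = 85 + 209 m$
$\frac{33273 - 41413}{20523 + j{\left(-96 \right)}} = \frac{33273 - 41413}{20523 + \left(85 + 209 \left(-96\right)\right)} = - \frac{8140}{20523 + \left(85 - 20064\right)} = - \frac{8140}{20523 - 19979} = - \frac{8140}{544} = \left(-8140\right) \frac{1}{544} = - \frac{2035}{136}$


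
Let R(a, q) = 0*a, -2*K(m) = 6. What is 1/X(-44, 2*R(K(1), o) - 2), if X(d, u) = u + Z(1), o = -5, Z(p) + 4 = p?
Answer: -1/5 ≈ -0.20000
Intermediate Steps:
Z(p) = -4 + p
K(m) = -3 (K(m) = -1/2*6 = -3)
R(a, q) = 0
X(d, u) = -3 + u (X(d, u) = u + (-4 + 1) = u - 3 = -3 + u)
1/X(-44, 2*R(K(1), o) - 2) = 1/(-3 + (2*0 - 2)) = 1/(-3 + (0 - 2)) = 1/(-3 - 2) = 1/(-5) = -1/5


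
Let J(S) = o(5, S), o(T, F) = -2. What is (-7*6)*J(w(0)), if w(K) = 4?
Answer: 84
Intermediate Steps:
J(S) = -2
(-7*6)*J(w(0)) = -7*6*(-2) = -42*(-2) = 84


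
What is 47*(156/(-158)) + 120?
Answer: 5814/79 ≈ 73.595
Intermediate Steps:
47*(156/(-158)) + 120 = 47*(156*(-1/158)) + 120 = 47*(-78/79) + 120 = -3666/79 + 120 = 5814/79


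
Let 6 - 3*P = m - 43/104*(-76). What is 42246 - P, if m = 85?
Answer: 1099353/26 ≈ 42283.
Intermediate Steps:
P = -957/26 (P = 2 - (85 - 43/104*(-76))/3 = 2 - (85 + 817/26)/3 = 2 - ⅓*3027/26 = 2 - 1009/26 = -957/26 ≈ -36.808)
42246 - P = 42246 - 1*(-957/26) = 42246 + 957/26 = 1099353/26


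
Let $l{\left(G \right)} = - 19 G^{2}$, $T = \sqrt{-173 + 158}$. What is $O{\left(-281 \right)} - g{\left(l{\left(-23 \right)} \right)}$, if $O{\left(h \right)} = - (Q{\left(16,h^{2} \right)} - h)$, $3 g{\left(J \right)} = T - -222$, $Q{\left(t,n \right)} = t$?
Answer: $-371 - \frac{i \sqrt{15}}{3} \approx -371.0 - 1.291 i$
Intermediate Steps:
$T = i \sqrt{15}$ ($T = \sqrt{-15} = i \sqrt{15} \approx 3.873 i$)
$g{\left(J \right)} = 74 + \frac{i \sqrt{15}}{3}$ ($g{\left(J \right)} = \frac{i \sqrt{15} - -222}{3} = \frac{i \sqrt{15} + 222}{3} = \frac{222 + i \sqrt{15}}{3} = 74 + \frac{i \sqrt{15}}{3}$)
$O{\left(h \right)} = -16 + h$ ($O{\left(h \right)} = - (16 - h) = -16 + h$)
$O{\left(-281 \right)} - g{\left(l{\left(-23 \right)} \right)} = \left(-16 - 281\right) - \left(74 + \frac{i \sqrt{15}}{3}\right) = -297 - \left(74 + \frac{i \sqrt{15}}{3}\right) = -371 - \frac{i \sqrt{15}}{3}$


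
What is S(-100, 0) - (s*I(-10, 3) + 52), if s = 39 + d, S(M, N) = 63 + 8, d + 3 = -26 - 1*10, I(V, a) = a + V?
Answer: 19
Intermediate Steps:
I(V, a) = V + a
d = -39 (d = -3 + (-26 - 1*10) = -3 + (-26 - 10) = -3 - 36 = -39)
S(M, N) = 71
s = 0 (s = 39 - 39 = 0)
S(-100, 0) - (s*I(-10, 3) + 52) = 71 - (0*(-10 + 3) + 52) = 71 - (0*(-7) + 52) = 71 - (0 + 52) = 71 - 1*52 = 71 - 52 = 19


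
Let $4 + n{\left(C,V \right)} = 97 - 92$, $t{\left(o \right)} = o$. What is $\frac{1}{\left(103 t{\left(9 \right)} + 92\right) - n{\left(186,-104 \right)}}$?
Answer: $\frac{1}{1018} \approx 0.00098232$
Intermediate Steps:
$n{\left(C,V \right)} = 1$ ($n{\left(C,V \right)} = -4 + \left(97 - 92\right) = -4 + 5 = 1$)
$\frac{1}{\left(103 t{\left(9 \right)} + 92\right) - n{\left(186,-104 \right)}} = \frac{1}{\left(103 \cdot 9 + 92\right) - 1} = \frac{1}{\left(927 + 92\right) - 1} = \frac{1}{1019 - 1} = \frac{1}{1018}$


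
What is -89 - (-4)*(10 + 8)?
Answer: -17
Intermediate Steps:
-89 - (-4)*(10 + 8) = -89 - (-4)*18 = -89 - 1*(-72) = -89 + 72 = -17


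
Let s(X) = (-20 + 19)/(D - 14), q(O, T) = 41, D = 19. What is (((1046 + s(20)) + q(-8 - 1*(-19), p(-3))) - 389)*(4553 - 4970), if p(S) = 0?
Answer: -1454913/5 ≈ -2.9098e+5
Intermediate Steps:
s(X) = -⅕ (s(X) = (-20 + 19)/(19 - 14) = -1/5 = -1*⅕ = -⅕)
(((1046 + s(20)) + q(-8 - 1*(-19), p(-3))) - 389)*(4553 - 4970) = (((1046 - ⅕) + 41) - 389)*(4553 - 4970) = ((5229/5 + 41) - 389)*(-417) = (5434/5 - 389)*(-417) = (3489/5)*(-417) = -1454913/5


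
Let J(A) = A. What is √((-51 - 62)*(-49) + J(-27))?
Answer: √5510 ≈ 74.229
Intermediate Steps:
√((-51 - 62)*(-49) + J(-27)) = √((-51 - 62)*(-49) - 27) = √(-113*(-49) - 27) = √(5537 - 27) = √5510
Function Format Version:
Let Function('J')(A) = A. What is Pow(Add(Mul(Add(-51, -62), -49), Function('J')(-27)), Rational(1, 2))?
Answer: Pow(5510, Rational(1, 2)) ≈ 74.229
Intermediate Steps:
Pow(Add(Mul(Add(-51, -62), -49), Function('J')(-27)), Rational(1, 2)) = Pow(Add(Mul(Add(-51, -62), -49), -27), Rational(1, 2)) = Pow(Add(Mul(-113, -49), -27), Rational(1, 2)) = Pow(Add(5537, -27), Rational(1, 2)) = Pow(5510, Rational(1, 2))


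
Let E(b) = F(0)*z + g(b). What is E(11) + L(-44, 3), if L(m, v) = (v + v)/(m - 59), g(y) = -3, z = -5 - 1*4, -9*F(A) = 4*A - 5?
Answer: -830/103 ≈ -8.0583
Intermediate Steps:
F(A) = 5/9 - 4*A/9 (F(A) = -(4*A - 5)/9 = -(-5 + 4*A)/9 = 5/9 - 4*A/9)
z = -9 (z = -5 - 4 = -9)
L(m, v) = 2*v/(-59 + m) (L(m, v) = (2*v)/(-59 + m) = 2*v/(-59 + m))
E(b) = -8 (E(b) = (5/9 - 4/9*0)*(-9) - 3 = (5/9 + 0)*(-9) - 3 = (5/9)*(-9) - 3 = -5 - 3 = -8)
E(11) + L(-44, 3) = -8 + 2*3/(-59 - 44) = -8 + 2*3/(-103) = -8 + 2*3*(-1/103) = -8 - 6/103 = -830/103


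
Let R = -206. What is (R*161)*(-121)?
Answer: 4013086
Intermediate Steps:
(R*161)*(-121) = -206*161*(-121) = -33166*(-121) = 4013086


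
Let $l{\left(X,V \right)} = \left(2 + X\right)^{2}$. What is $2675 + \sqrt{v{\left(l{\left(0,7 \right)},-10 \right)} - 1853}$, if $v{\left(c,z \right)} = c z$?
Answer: $2675 + i \sqrt{1893} \approx 2675.0 + 43.509 i$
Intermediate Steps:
$2675 + \sqrt{v{\left(l{\left(0,7 \right)},-10 \right)} - 1853} = 2675 + \sqrt{\left(2 + 0\right)^{2} \left(-10\right) - 1853} = 2675 + \sqrt{2^{2} \left(-10\right) - 1853} = 2675 + \sqrt{4 \left(-10\right) - 1853} = 2675 + \sqrt{-40 - 1853} = 2675 + \sqrt{-1893} = 2675 + i \sqrt{1893}$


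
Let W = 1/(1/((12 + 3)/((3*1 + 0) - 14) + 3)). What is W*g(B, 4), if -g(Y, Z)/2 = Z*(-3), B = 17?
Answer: 432/11 ≈ 39.273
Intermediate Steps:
W = 18/11 (W = 1/(1/(15/((3 + 0) - 14) + 3)) = 1/(1/(15/(3 - 14) + 3)) = 1/(1/(15/(-11) + 3)) = 1/(1/(15*(-1/11) + 3)) = 1/(1/(-15/11 + 3)) = 1/(1/(18/11)) = 1/(11/18) = 18/11 ≈ 1.6364)
g(Y, Z) = 6*Z (g(Y, Z) = -2*Z*(-3) = -(-6)*Z = 6*Z)
W*g(B, 4) = 18*(6*4)/11 = (18/11)*24 = 432/11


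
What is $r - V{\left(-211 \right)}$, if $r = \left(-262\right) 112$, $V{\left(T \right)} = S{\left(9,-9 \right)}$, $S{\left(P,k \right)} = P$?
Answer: $-29353$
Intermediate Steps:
$V{\left(T \right)} = 9$
$r = -29344$
$r - V{\left(-211 \right)} = -29344 - 9 = -29353$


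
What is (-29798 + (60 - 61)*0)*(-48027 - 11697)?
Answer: 1779655752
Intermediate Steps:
(-29798 + (60 - 61)*0)*(-48027 - 11697) = (-29798 - 1*0)*(-59724) = (-29798 + 0)*(-59724) = -29798*(-59724) = 1779655752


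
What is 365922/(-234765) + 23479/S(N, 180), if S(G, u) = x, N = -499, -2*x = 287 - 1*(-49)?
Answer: -206426753/1460760 ≈ -141.31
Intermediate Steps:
x = -168 (x = -(287 - 1*(-49))/2 = -(287 + 49)/2 = -1/2*336 = -168)
S(G, u) = -168
365922/(-234765) + 23479/S(N, 180) = 365922/(-234765) + 23479/(-168) = 365922*(-1/234765) + 23479*(-1/168) = -40658/26085 - 23479/168 = -206426753/1460760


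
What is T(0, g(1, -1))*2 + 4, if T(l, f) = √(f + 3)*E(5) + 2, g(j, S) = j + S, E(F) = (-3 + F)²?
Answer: 8 + 8*√3 ≈ 21.856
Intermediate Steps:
g(j, S) = S + j
T(l, f) = 2 + 4*√(3 + f) (T(l, f) = √(f + 3)*(-3 + 5)² + 2 = √(3 + f)*2² + 2 = √(3 + f)*4 + 2 = 4*√(3 + f) + 2 = 2 + 4*√(3 + f))
T(0, g(1, -1))*2 + 4 = (2 + 4*√(3 + (-1 + 1)))*2 + 4 = (2 + 4*√(3 + 0))*2 + 4 = (2 + 4*√3)*2 + 4 = (4 + 8*√3) + 4 = 8 + 8*√3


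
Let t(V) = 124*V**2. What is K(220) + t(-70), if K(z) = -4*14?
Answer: 607544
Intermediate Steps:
K(z) = -56
K(220) + t(-70) = -56 + 124*(-70)**2 = -56 + 124*4900 = -56 + 607600 = 607544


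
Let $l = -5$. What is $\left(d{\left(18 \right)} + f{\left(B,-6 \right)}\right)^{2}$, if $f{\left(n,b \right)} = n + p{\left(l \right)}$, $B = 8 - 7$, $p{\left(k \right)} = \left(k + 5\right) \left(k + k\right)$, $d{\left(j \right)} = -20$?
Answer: $361$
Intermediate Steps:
$p{\left(k \right)} = 2 k \left(5 + k\right)$ ($p{\left(k \right)} = \left(5 + k\right) 2 k = 2 k \left(5 + k\right)$)
$B = 1$
$f{\left(n,b \right)} = n$ ($f{\left(n,b \right)} = n + 2 \left(-5\right) \left(5 - 5\right) = n + 2 \left(-5\right) 0 = n + 0 = n$)
$\left(d{\left(18 \right)} + f{\left(B,-6 \right)}\right)^{2} = \left(-20 + 1\right)^{2} = \left(-19\right)^{2} = 361$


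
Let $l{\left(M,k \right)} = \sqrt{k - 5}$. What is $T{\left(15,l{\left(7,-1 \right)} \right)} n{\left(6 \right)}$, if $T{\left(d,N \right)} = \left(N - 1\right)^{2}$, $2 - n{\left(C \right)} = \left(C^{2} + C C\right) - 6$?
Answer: $320 + 128 i \sqrt{6} \approx 320.0 + 313.53 i$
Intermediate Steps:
$n{\left(C \right)} = 8 - 2 C^{2}$ ($n{\left(C \right)} = 2 - \left(\left(C^{2} + C C\right) - 6\right) = 2 - \left(\left(C^{2} + C^{2}\right) - 6\right) = 2 - \left(2 C^{2} - 6\right) = 2 - \left(-6 + 2 C^{2}\right) = 8 - 2 C^{2}$)
$l{\left(M,k \right)} = \sqrt{-5 + k}$
$T{\left(d,N \right)} = \left(-1 + N\right)^{2}$
$T{\left(15,l{\left(7,-1 \right)} \right)} n{\left(6 \right)} = \left(-1 + \sqrt{-5 - 1}\right)^{2} \left(8 - 2 \cdot 6^{2}\right) = \left(-1 + \sqrt{-6}\right)^{2} \left(8 - 72\right) = \left(-1 + i \sqrt{6}\right)^{2} \left(8 - 72\right) = \left(-1 + i \sqrt{6}\right)^{2} \left(-64\right) = - 64 \left(-1 + i \sqrt{6}\right)^{2}$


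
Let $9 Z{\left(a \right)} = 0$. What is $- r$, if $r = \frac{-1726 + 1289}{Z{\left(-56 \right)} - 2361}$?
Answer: $- \frac{437}{2361} \approx -0.18509$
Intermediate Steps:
$Z{\left(a \right)} = 0$ ($Z{\left(a \right)} = \frac{1}{9} \cdot 0 = 0$)
$r = \frac{437}{2361}$ ($r = \frac{-1726 + 1289}{0 - 2361} = - \frac{437}{-2361} = \left(-437\right) \left(- \frac{1}{2361}\right) = \frac{437}{2361} \approx 0.18509$)
$- r = \left(-1\right) \frac{437}{2361} = - \frac{437}{2361}$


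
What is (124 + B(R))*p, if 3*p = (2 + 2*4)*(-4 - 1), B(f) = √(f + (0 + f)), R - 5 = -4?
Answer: -6200/3 - 50*√2/3 ≈ -2090.2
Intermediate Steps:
R = 1 (R = 5 - 4 = 1)
B(f) = √2*√f (B(f) = √(f + f) = √(2*f) = √2*√f)
p = -50/3 (p = ((2 + 2*4)*(-4 - 1))/3 = ((2 + 8)*(-5))/3 = (10*(-5))/3 = (⅓)*(-50) = -50/3 ≈ -16.667)
(124 + B(R))*p = (124 + √2*√1)*(-50/3) = (124 + √2*1)*(-50/3) = (124 + √2)*(-50/3) = -6200/3 - 50*√2/3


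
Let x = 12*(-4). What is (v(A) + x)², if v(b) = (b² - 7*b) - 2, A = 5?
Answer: 3600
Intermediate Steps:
v(b) = -2 + b² - 7*b
x = -48
(v(A) + x)² = ((-2 + 5² - 7*5) - 48)² = ((-2 + 25 - 35) - 48)² = (-12 - 48)² = (-60)² = 3600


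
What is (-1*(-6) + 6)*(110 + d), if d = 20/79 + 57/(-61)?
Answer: 6321684/4819 ≈ 1311.8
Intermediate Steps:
d = -3283/4819 (d = 20*(1/79) + 57*(-1/61) = 20/79 - 57/61 = -3283/4819 ≈ -0.68126)
(-1*(-6) + 6)*(110 + d) = (-1*(-6) + 6)*(110 - 3283/4819) = (6 + 6)*(526807/4819) = 12*(526807/4819) = 6321684/4819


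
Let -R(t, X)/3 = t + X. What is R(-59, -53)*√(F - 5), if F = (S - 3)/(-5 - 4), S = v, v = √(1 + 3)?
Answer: 224*I*√11 ≈ 742.92*I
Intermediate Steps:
v = 2 (v = √4 = 2)
S = 2
F = ⅑ (F = (2 - 3)/(-5 - 4) = -1/(-9) = -1*(-⅑) = ⅑ ≈ 0.11111)
R(t, X) = -3*X - 3*t (R(t, X) = -3*(t + X) = -3*(X + t) = -3*X - 3*t)
R(-59, -53)*√(F - 5) = (-3*(-53) - 3*(-59))*√(⅑ - 5) = (159 + 177)*√(-44/9) = 336*(2*I*√11/3) = 224*I*√11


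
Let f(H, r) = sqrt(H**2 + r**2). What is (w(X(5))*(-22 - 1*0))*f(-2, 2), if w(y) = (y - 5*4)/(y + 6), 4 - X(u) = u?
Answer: 924*sqrt(2)/5 ≈ 261.35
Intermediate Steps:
X(u) = 4 - u
w(y) = (-20 + y)/(6 + y) (w(y) = (y - 20)/(6 + y) = (-20 + y)/(6 + y))
(w(X(5))*(-22 - 1*0))*f(-2, 2) = (((-20 + (4 - 1*5))/(6 + (4 - 1*5)))*(-22 - 1*0))*sqrt((-2)**2 + 2**2) = (((-20 + (4 - 5))/(6 + (4 - 5)))*(-22 + 0))*sqrt(4 + 4) = (((-20 - 1)/(6 - 1))*(-22))*sqrt(8) = ((-21/5)*(-22))*(2*sqrt(2)) = (((1/5)*(-21))*(-22))*(2*sqrt(2)) = (-21/5*(-22))*(2*sqrt(2)) = 462*(2*sqrt(2))/5 = 924*sqrt(2)/5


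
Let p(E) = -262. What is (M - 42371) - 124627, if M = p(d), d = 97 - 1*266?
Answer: -167260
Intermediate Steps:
d = -169 (d = 97 - 266 = -169)
M = -262
(M - 42371) - 124627 = (-262 - 42371) - 124627 = -42633 - 124627 = -167260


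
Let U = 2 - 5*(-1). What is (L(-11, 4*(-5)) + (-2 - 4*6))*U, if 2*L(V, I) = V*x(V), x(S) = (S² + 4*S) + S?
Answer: -2723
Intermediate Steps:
x(S) = S² + 5*S
U = 7 (U = 2 + 5 = 7)
L(V, I) = V²*(5 + V)/2 (L(V, I) = (V*(V*(5 + V)))/2 = (V²*(5 + V))/2 = V²*(5 + V)/2)
(L(-11, 4*(-5)) + (-2 - 4*6))*U = ((½)*(-11)²*(5 - 11) + (-2 - 4*6))*7 = ((½)*121*(-6) + (-2 - 24))*7 = (-363 - 26)*7 = -389*7 = -2723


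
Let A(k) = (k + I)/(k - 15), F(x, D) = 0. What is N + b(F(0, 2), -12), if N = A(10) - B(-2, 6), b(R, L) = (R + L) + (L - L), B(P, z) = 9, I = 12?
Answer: -127/5 ≈ -25.400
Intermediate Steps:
b(R, L) = L + R (b(R, L) = (L + R) + 0 = L + R)
A(k) = (12 + k)/(-15 + k) (A(k) = (k + 12)/(k - 15) = (12 + k)/(-15 + k))
N = -67/5 (N = (12 + 10)/(-15 + 10) - 1*9 = 22/(-5) - 9 = -⅕*22 - 9 = -22/5 - 9 = -67/5 ≈ -13.400)
N + b(F(0, 2), -12) = -67/5 + (-12 + 0) = -67/5 - 12 = -127/5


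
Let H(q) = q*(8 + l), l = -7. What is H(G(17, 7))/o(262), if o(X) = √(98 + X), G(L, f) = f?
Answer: 7*√10/60 ≈ 0.36893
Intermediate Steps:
H(q) = q (H(q) = q*(8 - 7) = q*1 = q)
H(G(17, 7))/o(262) = 7/(√(98 + 262)) = 7/(√360) = 7/((6*√10)) = 7*(√10/60) = 7*√10/60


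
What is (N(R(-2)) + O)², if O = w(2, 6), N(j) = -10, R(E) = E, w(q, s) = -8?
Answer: 324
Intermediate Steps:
O = -8
(N(R(-2)) + O)² = (-10 - 8)² = (-18)² = 324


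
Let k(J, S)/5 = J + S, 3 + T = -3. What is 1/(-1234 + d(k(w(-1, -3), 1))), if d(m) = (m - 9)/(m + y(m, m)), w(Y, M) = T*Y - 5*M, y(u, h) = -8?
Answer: -102/125767 ≈ -0.00081102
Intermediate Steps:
T = -6 (T = -3 - 3 = -6)
w(Y, M) = -6*Y - 5*M
k(J, S) = 5*J + 5*S (k(J, S) = 5*(J + S) = 5*J + 5*S)
d(m) = (-9 + m)/(-8 + m) (d(m) = (m - 9)/(m - 8) = (-9 + m)/(-8 + m))
1/(-1234 + d(k(w(-1, -3), 1))) = 1/(-1234 + (-9 + (5*(-6*(-1) - 5*(-3)) + 5*1))/(-8 + (5*(-6*(-1) - 5*(-3)) + 5*1))) = 1/(-1234 + (-9 + (5*(6 + 15) + 5))/(-8 + (5*(6 + 15) + 5))) = 1/(-1234 + (-9 + (5*21 + 5))/(-8 + (5*21 + 5))) = 1/(-1234 + (-9 + (105 + 5))/(-8 + (105 + 5))) = 1/(-1234 + (-9 + 110)/(-8 + 110)) = 1/(-1234 + 101/102) = 1/(-125767/102) = -102/125767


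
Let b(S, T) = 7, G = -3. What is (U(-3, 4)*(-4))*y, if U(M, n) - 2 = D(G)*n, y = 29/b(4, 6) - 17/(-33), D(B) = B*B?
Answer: -163552/231 ≈ -708.02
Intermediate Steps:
D(B) = B²
y = 1076/231 (y = 29/7 - 17/(-33) = 29*(⅐) - 17*(-1/33) = 29/7 + 17/33 = 1076/231 ≈ 4.6580)
U(M, n) = 2 + 9*n (U(M, n) = 2 + (-3)²*n = 2 + 9*n)
(U(-3, 4)*(-4))*y = ((2 + 9*4)*(-4))*(1076/231) = ((2 + 36)*(-4))*(1076/231) = (38*(-4))*(1076/231) = -152*1076/231 = -163552/231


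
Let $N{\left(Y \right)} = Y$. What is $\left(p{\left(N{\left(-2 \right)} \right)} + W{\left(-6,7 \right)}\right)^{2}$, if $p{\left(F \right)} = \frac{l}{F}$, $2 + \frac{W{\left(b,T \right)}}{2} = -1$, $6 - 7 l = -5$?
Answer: $\frac{9025}{196} \approx 46.046$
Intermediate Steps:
$l = \frac{11}{7}$ ($l = \frac{6}{7} - - \frac{5}{7} = \frac{6}{7} + \frac{5}{7} = \frac{11}{7} \approx 1.5714$)
$W{\left(b,T \right)} = -6$ ($W{\left(b,T \right)} = -4 + 2 \left(-1\right) = -4 - 2 = -6$)
$p{\left(F \right)} = \frac{11}{7 F}$
$\left(p{\left(N{\left(-2 \right)} \right)} + W{\left(-6,7 \right)}\right)^{2} = \left(\frac{11}{7 \left(-2\right)} - 6\right)^{2} = \left(\frac{11}{7} \left(- \frac{1}{2}\right) - 6\right)^{2} = \left(- \frac{11}{14} - 6\right)^{2} = \left(- \frac{95}{14}\right)^{2} = \frac{9025}{196}$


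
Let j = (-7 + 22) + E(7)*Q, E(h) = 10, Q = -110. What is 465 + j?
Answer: -620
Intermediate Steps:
j = -1085 (j = (-7 + 22) + 10*(-110) = 15 - 1100 = -1085)
465 + j = 465 - 1085 = -620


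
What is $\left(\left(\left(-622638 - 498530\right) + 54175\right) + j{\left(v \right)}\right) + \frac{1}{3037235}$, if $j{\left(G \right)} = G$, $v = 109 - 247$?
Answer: $- \frac{3241127622784}{3037235} \approx -1.0671 \cdot 10^{6}$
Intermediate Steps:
$v = -138$ ($v = 109 - 247 = -138$)
$\left(\left(\left(-622638 - 498530\right) + 54175\right) + j{\left(v \right)}\right) + \frac{1}{3037235} = \left(\left(\left(-622638 - 498530\right) + 54175\right) - 138\right) + \frac{1}{3037235} = \left(\left(-1121168 + 54175\right) - 138\right) + \frac{1}{3037235} = \left(-1066993 - 138\right) + \frac{1}{3037235} = -1067131 + \frac{1}{3037235} = - \frac{3241127622784}{3037235}$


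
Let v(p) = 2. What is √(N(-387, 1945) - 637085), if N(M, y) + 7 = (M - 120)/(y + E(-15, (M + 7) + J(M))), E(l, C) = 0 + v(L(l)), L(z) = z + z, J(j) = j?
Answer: I*√268343897173/649 ≈ 798.18*I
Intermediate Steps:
L(z) = 2*z
E(l, C) = 2 (E(l, C) = 0 + 2 = 2)
N(M, y) = -7 + (-120 + M)/(2 + y) (N(M, y) = -7 + (M - 120)/(y + 2) = -7 + (-120 + M)/(2 + y))
√(N(-387, 1945) - 637085) = √((-134 - 387 - 7*1945)/(2 + 1945) - 637085) = √((-134 - 387 - 13615)/1947 - 637085) = √((1/1947)*(-14136) - 637085) = √(-4712/649 - 637085) = √(-413472877/649) = I*√268343897173/649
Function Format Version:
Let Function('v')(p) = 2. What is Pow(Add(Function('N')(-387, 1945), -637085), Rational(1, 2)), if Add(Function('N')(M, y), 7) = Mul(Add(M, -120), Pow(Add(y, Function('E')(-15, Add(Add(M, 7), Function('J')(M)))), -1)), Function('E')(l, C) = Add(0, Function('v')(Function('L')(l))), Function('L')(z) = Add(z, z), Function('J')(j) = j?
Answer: Mul(Rational(1, 649), I, Pow(268343897173, Rational(1, 2))) ≈ Mul(798.18, I)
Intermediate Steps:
Function('L')(z) = Mul(2, z)
Function('E')(l, C) = 2 (Function('E')(l, C) = Add(0, 2) = 2)
Function('N')(M, y) = Add(-7, Mul(Pow(Add(2, y), -1), Add(-120, M))) (Function('N')(M, y) = Add(-7, Mul(Add(M, -120), Pow(Add(y, 2), -1))) = Add(-7, Mul(Add(-120, M), Pow(Add(2, y), -1))) = Add(-7, Mul(Pow(Add(2, y), -1), Add(-120, M))))
Pow(Add(Function('N')(-387, 1945), -637085), Rational(1, 2)) = Pow(Add(Mul(Pow(Add(2, 1945), -1), Add(-134, -387, Mul(-7, 1945))), -637085), Rational(1, 2)) = Pow(Add(Mul(Pow(1947, -1), Add(-134, -387, -13615)), -637085), Rational(1, 2)) = Pow(Add(Mul(Rational(1, 1947), -14136), -637085), Rational(1, 2)) = Pow(Add(Rational(-4712, 649), -637085), Rational(1, 2)) = Pow(Rational(-413472877, 649), Rational(1, 2)) = Mul(Rational(1, 649), I, Pow(268343897173, Rational(1, 2)))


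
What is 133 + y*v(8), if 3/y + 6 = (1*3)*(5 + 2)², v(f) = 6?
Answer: 6257/47 ≈ 133.13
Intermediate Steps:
y = 1/47 (y = 3/(-6 + (1*3)*(5 + 2)²) = 3/(-6 + 3*7²) = 3/(-6 + 3*49) = 3/(-6 + 147) = 3/141 = 3*(1/141) = 1/47 ≈ 0.021277)
133 + y*v(8) = 133 + (1/47)*6 = 133 + 6/47 = 6257/47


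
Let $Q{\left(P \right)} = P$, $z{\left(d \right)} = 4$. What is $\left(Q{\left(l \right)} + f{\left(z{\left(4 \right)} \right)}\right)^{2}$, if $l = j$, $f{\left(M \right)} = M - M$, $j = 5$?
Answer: $25$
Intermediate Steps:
$f{\left(M \right)} = 0$
$l = 5$
$\left(Q{\left(l \right)} + f{\left(z{\left(4 \right)} \right)}\right)^{2} = \left(5 + 0\right)^{2} = 5^{2} = 25$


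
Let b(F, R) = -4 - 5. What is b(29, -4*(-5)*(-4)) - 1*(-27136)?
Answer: 27127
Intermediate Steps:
b(F, R) = -9
b(29, -4*(-5)*(-4)) - 1*(-27136) = -9 - 1*(-27136) = -9 + 27136 = 27127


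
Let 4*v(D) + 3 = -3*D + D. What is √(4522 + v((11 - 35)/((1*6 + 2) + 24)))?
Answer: √72346/4 ≈ 67.243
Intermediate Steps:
v(D) = -¾ - D/2 (v(D) = -¾ + (-3*D + D)/4 = -¾ + (-2*D)/4 = -¾ - D/2)
√(4522 + v((11 - 35)/((1*6 + 2) + 24))) = √(4522 + (-¾ - (11 - 35)/(2*((1*6 + 2) + 24)))) = √(4522 + (-¾ - (-12)/((6 + 2) + 24))) = √(4522 + (-¾ - (-12)/(8 + 24))) = √(4522 + (-¾ - (-12)/32)) = √(4522 + (-¾ - ½*(-¾))) = √(4522 + (-¾ + 3/8)) = √(4522 - 3/8) = √(36173/8) = √72346/4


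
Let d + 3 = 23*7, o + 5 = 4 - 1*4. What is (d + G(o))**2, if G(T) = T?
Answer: 23409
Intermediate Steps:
o = -5 (o = -5 + (4 - 1*4) = -5 + (4 - 4) = -5 + 0 = -5)
d = 158 (d = -3 + 23*7 = -3 + 161 = 158)
(d + G(o))**2 = (158 - 5)**2 = 153**2 = 23409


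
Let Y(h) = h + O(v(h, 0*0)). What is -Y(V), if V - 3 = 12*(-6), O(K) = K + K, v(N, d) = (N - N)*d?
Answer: 69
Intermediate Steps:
v(N, d) = 0 (v(N, d) = 0*d = 0)
O(K) = 2*K
V = -69 (V = 3 + 12*(-6) = 3 - 72 = -69)
Y(h) = h (Y(h) = h + 2*0 = h + 0 = h)
-Y(V) = -1*(-69) = 69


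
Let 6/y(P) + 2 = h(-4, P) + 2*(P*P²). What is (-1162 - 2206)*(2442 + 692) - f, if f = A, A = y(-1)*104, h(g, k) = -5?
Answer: -31665728/3 ≈ -1.0555e+7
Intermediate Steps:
y(P) = 6/(-7 + 2*P³) (y(P) = 6/(-2 + (-5 + 2*(P*P²))) = 6/(-2 + (-5 + 2*P³)) = 6/(-7 + 2*P³))
A = -208/3 (A = (6/(-7 + 2*(-1)³))*104 = (6/(-7 + 2*(-1)))*104 = (6/(-7 - 2))*104 = (6/(-9))*104 = (6*(-⅑))*104 = -⅔*104 = -208/3 ≈ -69.333)
f = -208/3 ≈ -69.333
(-1162 - 2206)*(2442 + 692) - f = (-1162 - 2206)*(2442 + 692) - 1*(-208/3) = -3368*3134 + 208/3 = -10555312 + 208/3 = -31665728/3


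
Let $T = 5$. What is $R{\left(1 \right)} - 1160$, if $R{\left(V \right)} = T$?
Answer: $-1155$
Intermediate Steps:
$R{\left(V \right)} = 5$
$R{\left(1 \right)} - 1160 = 5 - 1160 = -1155$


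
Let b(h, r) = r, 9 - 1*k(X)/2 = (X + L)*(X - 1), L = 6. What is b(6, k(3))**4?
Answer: 104976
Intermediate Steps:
k(X) = 18 - 2*(-1 + X)*(6 + X) (k(X) = 18 - 2*(X + 6)*(X - 1) = 18 - 2*(6 + X)*(-1 + X) = 18 - 2*(-1 + X)*(6 + X))
b(6, k(3))**4 = (30 - 10*3 - 2*3**2)**4 = (30 - 30 - 2*9)**4 = (30 - 30 - 18)**4 = (-18)**4 = 104976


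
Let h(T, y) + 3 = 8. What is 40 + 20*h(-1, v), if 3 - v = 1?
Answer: 140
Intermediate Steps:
v = 2 (v = 3 - 1*1 = 3 - 1 = 2)
h(T, y) = 5 (h(T, y) = -3 + 8 = 5)
40 + 20*h(-1, v) = 40 + 20*5 = 40 + 100 = 140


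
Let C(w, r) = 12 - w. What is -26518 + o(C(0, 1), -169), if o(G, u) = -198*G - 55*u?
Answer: -19599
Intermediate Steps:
-26518 + o(C(0, 1), -169) = -26518 + (-198*(12 - 1*0) - 55*(-169)) = -26518 + (-198*(12 + 0) + 9295) = -26518 + (-198*12 + 9295) = -26518 + (-2376 + 9295) = -26518 + 6919 = -19599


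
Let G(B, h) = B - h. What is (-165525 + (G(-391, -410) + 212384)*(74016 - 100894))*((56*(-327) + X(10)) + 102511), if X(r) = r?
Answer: -480760411028031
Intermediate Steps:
(-165525 + (G(-391, -410) + 212384)*(74016 - 100894))*((56*(-327) + X(10)) + 102511) = (-165525 + ((-391 - 1*(-410)) + 212384)*(74016 - 100894))*((56*(-327) + 10) + 102511) = (-165525 + ((-391 + 410) + 212384)*(-26878))*((-18312 + 10) + 102511) = (-165525 + (19 + 212384)*(-26878))*(-18302 + 102511) = (-165525 + 212403*(-26878))*84209 = (-165525 - 5708967834)*84209 = -5709133359*84209 = -480760411028031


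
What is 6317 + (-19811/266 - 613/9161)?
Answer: 15211778213/2436826 ≈ 6242.5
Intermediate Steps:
6317 + (-19811/266 - 613/9161) = 6317 - 181651629/2436826 = 15211778213/2436826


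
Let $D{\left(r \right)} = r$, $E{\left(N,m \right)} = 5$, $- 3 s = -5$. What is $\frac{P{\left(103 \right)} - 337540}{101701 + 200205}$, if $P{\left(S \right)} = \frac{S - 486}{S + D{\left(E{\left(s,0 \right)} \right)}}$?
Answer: $- \frac{36454703}{32605848} \approx -1.118$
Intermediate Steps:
$s = \frac{5}{3}$ ($s = \left(- \frac{1}{3}\right) \left(-5\right) = \frac{5}{3} \approx 1.6667$)
$P{\left(S \right)} = \frac{-486 + S}{5 + S}$ ($P{\left(S \right)} = \frac{S - 486}{S + 5} = \frac{-486 + S}{5 + S}$)
$\frac{P{\left(103 \right)} - 337540}{101701 + 200205} = \frac{\frac{-486 + 103}{5 + 103} - 337540}{101701 + 200205} = \frac{\frac{1}{108} \left(-383\right) - 337540}{301906} = \left(\frac{1}{108} \left(-383\right) - 337540\right) \frac{1}{301906} = \left(- \frac{383}{108} - 337540\right) \frac{1}{301906} = \left(- \frac{36454703}{108}\right) \frac{1}{301906} = - \frac{36454703}{32605848}$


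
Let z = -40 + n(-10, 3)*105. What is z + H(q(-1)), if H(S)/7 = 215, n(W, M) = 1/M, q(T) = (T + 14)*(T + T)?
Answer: 1500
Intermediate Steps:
q(T) = 2*T*(14 + T) (q(T) = (14 + T)*(2*T) = 2*T*(14 + T))
z = -5 (z = -40 + 105/3 = -40 + (⅓)*105 = -40 + 35 = -5)
H(S) = 1505 (H(S) = 7*215 = 1505)
z + H(q(-1)) = -5 + 1505 = 1500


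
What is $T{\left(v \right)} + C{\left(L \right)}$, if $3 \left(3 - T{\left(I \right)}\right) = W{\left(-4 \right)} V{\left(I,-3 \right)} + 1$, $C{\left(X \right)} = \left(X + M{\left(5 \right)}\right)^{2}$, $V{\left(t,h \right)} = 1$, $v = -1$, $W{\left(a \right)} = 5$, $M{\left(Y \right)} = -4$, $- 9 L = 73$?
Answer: $\frac{11962}{81} \approx 147.68$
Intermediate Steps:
$L = - \frac{73}{9}$ ($L = \left(- \frac{1}{9}\right) 73 = - \frac{73}{9} \approx -8.1111$)
$C{\left(X \right)} = \left(-4 + X\right)^{2}$ ($C{\left(X \right)} = \left(X - 4\right)^{2} = \left(-4 + X\right)^{2}$)
$T{\left(I \right)} = 1$ ($T{\left(I \right)} = 3 - \frac{5 \cdot 1 + 1}{3} = 3 - \frac{5 + 1}{3} = 3 - 2 = 1$)
$T{\left(v \right)} + C{\left(L \right)} = 1 + \left(-4 - \frac{73}{9}\right)^{2} = 1 + \left(- \frac{109}{9}\right)^{2} = 1 + \frac{11881}{81} = \frac{11962}{81}$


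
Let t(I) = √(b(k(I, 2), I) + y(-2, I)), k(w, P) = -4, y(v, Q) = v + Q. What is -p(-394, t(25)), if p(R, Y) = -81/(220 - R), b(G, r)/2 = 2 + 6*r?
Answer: 81/614 ≈ 0.13192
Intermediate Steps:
y(v, Q) = Q + v
b(G, r) = 4 + 12*r (b(G, r) = 2*(2 + 6*r) = 4 + 12*r)
t(I) = √(2 + 13*I) (t(I) = √((4 + 12*I) + (I - 2)) = √((4 + 12*I) + (-2 + I)) = √(2 + 13*I))
-p(-394, t(25)) = -81/(-220 - 394) = -81/(-614) = -81*(-1)/614 = -1*(-81/614) = 81/614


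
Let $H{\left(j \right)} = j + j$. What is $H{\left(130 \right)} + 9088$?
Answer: $9348$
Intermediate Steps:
$H{\left(j \right)} = 2 j$
$H{\left(130 \right)} + 9088 = 2 \cdot 130 + 9088 = 260 + 9088 = 9348$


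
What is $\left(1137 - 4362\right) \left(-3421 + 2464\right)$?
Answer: $3086325$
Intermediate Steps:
$\left(1137 - 4362\right) \left(-3421 + 2464\right) = \left(-3225\right) \left(-957\right) = 3086325$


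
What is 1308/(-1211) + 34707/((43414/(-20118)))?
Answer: -8628774351/536473 ≈ -16084.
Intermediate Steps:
1308/(-1211) + 34707/((43414/(-20118))) = 1308*(-1/1211) + 34707/((43414*(-1/20118))) = -1308/1211 + 34707/(-3101/1437) = -1308/1211 + 34707*(-1437/3101) = -1308/1211 - 49873959/3101 = -8628774351/536473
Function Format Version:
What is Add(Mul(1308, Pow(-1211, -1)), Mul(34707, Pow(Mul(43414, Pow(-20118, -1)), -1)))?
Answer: Rational(-8628774351, 536473) ≈ -16084.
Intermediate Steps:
Add(Mul(1308, Pow(-1211, -1)), Mul(34707, Pow(Mul(43414, Pow(-20118, -1)), -1))) = Add(Mul(1308, Rational(-1, 1211)), Mul(34707, Pow(Mul(43414, Rational(-1, 20118)), -1))) = Add(Rational(-1308, 1211), Mul(34707, Pow(Rational(-3101, 1437), -1))) = Add(Rational(-1308, 1211), Mul(34707, Rational(-1437, 3101))) = Add(Rational(-1308, 1211), Rational(-49873959, 3101)) = Rational(-8628774351, 536473)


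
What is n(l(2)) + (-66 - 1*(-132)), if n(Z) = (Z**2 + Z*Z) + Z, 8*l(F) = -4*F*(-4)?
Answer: 102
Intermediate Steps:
l(F) = 2*F (l(F) = (-4*F*(-4))/8 = (16*F)/8 = 2*F)
n(Z) = Z + 2*Z**2 (n(Z) = (Z**2 + Z**2) + Z = 2*Z**2 + Z = Z + 2*Z**2)
n(l(2)) + (-66 - 1*(-132)) = (2*2)*(1 + 2*(2*2)) + (-66 - 1*(-132)) = 4*(1 + 2*4) + (-66 + 132) = 4*(1 + 8) + 66 = 4*9 + 66 = 36 + 66 = 102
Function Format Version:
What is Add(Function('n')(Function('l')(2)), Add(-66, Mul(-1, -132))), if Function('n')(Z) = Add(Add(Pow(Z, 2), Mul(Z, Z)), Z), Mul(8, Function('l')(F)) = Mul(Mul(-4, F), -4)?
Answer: 102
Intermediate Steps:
Function('l')(F) = Mul(2, F) (Function('l')(F) = Mul(Rational(1, 8), Mul(Mul(-4, F), -4)) = Mul(Rational(1, 8), Mul(16, F)) = Mul(2, F))
Function('n')(Z) = Add(Z, Mul(2, Pow(Z, 2))) (Function('n')(Z) = Add(Add(Pow(Z, 2), Pow(Z, 2)), Z) = Add(Mul(2, Pow(Z, 2)), Z) = Add(Z, Mul(2, Pow(Z, 2))))
Add(Function('n')(Function('l')(2)), Add(-66, Mul(-1, -132))) = Add(Mul(Mul(2, 2), Add(1, Mul(2, Mul(2, 2)))), Add(-66, Mul(-1, -132))) = Add(Mul(4, Add(1, Mul(2, 4))), Add(-66, 132)) = Add(Mul(4, Add(1, 8)), 66) = Add(Mul(4, 9), 66) = Add(36, 66) = 102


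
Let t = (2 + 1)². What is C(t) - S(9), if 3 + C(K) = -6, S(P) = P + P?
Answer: -27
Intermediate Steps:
S(P) = 2*P
t = 9 (t = 3² = 9)
C(K) = -9 (C(K) = -3 - 6 = -9)
C(t) - S(9) = -9 - 2*9 = -9 - 1*18 = -9 - 18 = -27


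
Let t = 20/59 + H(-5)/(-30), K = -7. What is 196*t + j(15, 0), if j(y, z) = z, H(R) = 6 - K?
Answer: -16366/885 ≈ -18.493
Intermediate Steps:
H(R) = 13 (H(R) = 6 - 1*(-7) = 6 + 7 = 13)
t = -167/1770 (t = 20/59 + 13/(-30) = 20*(1/59) + 13*(-1/30) = 20/59 - 13/30 = -167/1770 ≈ -0.094350)
196*t + j(15, 0) = 196*(-167/1770) + 0 = -16366/885 + 0 = -16366/885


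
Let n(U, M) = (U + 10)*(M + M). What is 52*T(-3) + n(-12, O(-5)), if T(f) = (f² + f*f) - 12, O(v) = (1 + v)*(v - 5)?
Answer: 152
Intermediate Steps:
O(v) = (1 + v)*(-5 + v)
T(f) = -12 + 2*f² (T(f) = (f² + f²) - 12 = 2*f² - 12 = -12 + 2*f²)
n(U, M) = 2*M*(10 + U) (n(U, M) = (10 + U)*(2*M) = 2*M*(10 + U))
52*T(-3) + n(-12, O(-5)) = 52*(-12 + 2*(-3)²) + 2*(-5 + (-5)² - 4*(-5))*(10 - 12) = 52*(-12 + 2*9) + 2*(-5 + 25 + 20)*(-2) = 52*(-12 + 18) + 2*40*(-2) = 52*6 - 160 = 312 - 160 = 152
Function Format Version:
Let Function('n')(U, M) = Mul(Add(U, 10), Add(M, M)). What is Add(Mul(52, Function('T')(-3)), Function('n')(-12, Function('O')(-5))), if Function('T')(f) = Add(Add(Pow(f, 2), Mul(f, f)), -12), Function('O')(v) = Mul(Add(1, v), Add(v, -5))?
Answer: 152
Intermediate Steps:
Function('O')(v) = Mul(Add(1, v), Add(-5, v))
Function('T')(f) = Add(-12, Mul(2, Pow(f, 2))) (Function('T')(f) = Add(Add(Pow(f, 2), Pow(f, 2)), -12) = Add(Mul(2, Pow(f, 2)), -12) = Add(-12, Mul(2, Pow(f, 2))))
Function('n')(U, M) = Mul(2, M, Add(10, U)) (Function('n')(U, M) = Mul(Add(10, U), Mul(2, M)) = Mul(2, M, Add(10, U)))
Add(Mul(52, Function('T')(-3)), Function('n')(-12, Function('O')(-5))) = Add(Mul(52, Add(-12, Mul(2, Pow(-3, 2)))), Mul(2, Add(-5, Pow(-5, 2), Mul(-4, -5)), Add(10, -12))) = Add(Mul(52, Add(-12, Mul(2, 9))), Mul(2, Add(-5, 25, 20), -2)) = Add(Mul(52, Add(-12, 18)), Mul(2, 40, -2)) = Add(Mul(52, 6), -160) = Add(312, -160) = 152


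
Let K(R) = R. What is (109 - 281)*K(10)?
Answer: -1720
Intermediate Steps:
(109 - 281)*K(10) = (109 - 281)*10 = -172*10 = -1720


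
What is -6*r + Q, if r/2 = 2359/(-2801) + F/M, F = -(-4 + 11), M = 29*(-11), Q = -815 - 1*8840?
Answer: -8618130977/893519 ≈ -9645.2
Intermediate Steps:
Q = -9655 (Q = -815 - 8840 = -9655)
M = -319
F = -7 (F = -1*7 = -7)
r = -1465828/893519 (r = 2*(2359/(-2801) - 7/(-319)) = 2*(2359*(-1/2801) - 7*(-1/319)) = 2*(-2359/2801 + 7/319) = 2*(-732914/893519) = -1465828/893519 ≈ -1.6405)
-6*r + Q = -6*(-1465828/893519) - 9655 = 8794968/893519 - 9655 = -8618130977/893519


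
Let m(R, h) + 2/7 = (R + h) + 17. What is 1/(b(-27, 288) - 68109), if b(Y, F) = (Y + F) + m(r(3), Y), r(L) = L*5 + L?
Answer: -7/474882 ≈ -1.4741e-5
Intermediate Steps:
r(L) = 6*L (r(L) = 5*L + L = 6*L)
m(R, h) = 117/7 + R + h (m(R, h) = -2/7 + ((R + h) + 17) = -2/7 + (17 + R + h) = 117/7 + R + h)
b(Y, F) = 243/7 + F + 2*Y (b(Y, F) = (Y + F) + (117/7 + 6*3 + Y) = (F + Y) + (117/7 + 18 + Y) = (F + Y) + (243/7 + Y) = 243/7 + F + 2*Y)
1/(b(-27, 288) - 68109) = 1/((243/7 + 288 + 2*(-27)) - 68109) = 1/((243/7 + 288 - 54) - 68109) = 1/(1881/7 - 68109) = 1/(-474882/7) = -7/474882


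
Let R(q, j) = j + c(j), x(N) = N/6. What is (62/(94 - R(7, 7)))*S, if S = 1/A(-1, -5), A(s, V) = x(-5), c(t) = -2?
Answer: -372/445 ≈ -0.83595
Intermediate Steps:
x(N) = N/6 (x(N) = N*(1/6) = N/6)
A(s, V) = -5/6 (A(s, V) = (1/6)*(-5) = -5/6)
R(q, j) = -2 + j (R(q, j) = j - 2 = -2 + j)
S = -6/5 (S = 1/(-5/6) = -6/5 ≈ -1.2000)
(62/(94 - R(7, 7)))*S = (62/(94 - (-2 + 7)))*(-6/5) = (62/(94 - 1*5))*(-6/5) = (62/(94 - 5))*(-6/5) = (62/89)*(-6/5) = -372/445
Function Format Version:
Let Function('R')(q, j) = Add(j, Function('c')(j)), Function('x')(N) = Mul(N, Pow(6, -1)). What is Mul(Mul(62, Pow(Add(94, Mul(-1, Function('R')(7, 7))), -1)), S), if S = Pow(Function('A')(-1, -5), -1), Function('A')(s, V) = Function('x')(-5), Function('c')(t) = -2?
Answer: Rational(-372, 445) ≈ -0.83595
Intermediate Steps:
Function('x')(N) = Mul(Rational(1, 6), N) (Function('x')(N) = Mul(N, Rational(1, 6)) = Mul(Rational(1, 6), N))
Function('A')(s, V) = Rational(-5, 6) (Function('A')(s, V) = Mul(Rational(1, 6), -5) = Rational(-5, 6))
Function('R')(q, j) = Add(-2, j) (Function('R')(q, j) = Add(j, -2) = Add(-2, j))
S = Rational(-6, 5) (S = Pow(Rational(-5, 6), -1) = Rational(-6, 5) ≈ -1.2000)
Mul(Mul(62, Pow(Add(94, Mul(-1, Function('R')(7, 7))), -1)), S) = Mul(Mul(62, Pow(Add(94, Mul(-1, Add(-2, 7))), -1)), Rational(-6, 5)) = Mul(Mul(62, Pow(Add(94, Mul(-1, 5)), -1)), Rational(-6, 5)) = Mul(Mul(62, Pow(Add(94, -5), -1)), Rational(-6, 5)) = Mul(Mul(62, Pow(89, -1)), Rational(-6, 5)) = Mul(Mul(62, Rational(1, 89)), Rational(-6, 5)) = Mul(Rational(62, 89), Rational(-6, 5)) = Rational(-372, 445)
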